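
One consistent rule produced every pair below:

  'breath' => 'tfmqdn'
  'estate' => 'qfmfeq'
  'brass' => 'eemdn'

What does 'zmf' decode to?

The output letters match the input read backwards, each shifted +12: breath reversed is htaerb. The word is reversed, then every letter is shifted forward by 12.
Decoding zmf: shift back: z−12=n, m−12=a, f−12=t → nat; then reverse → tan.

tan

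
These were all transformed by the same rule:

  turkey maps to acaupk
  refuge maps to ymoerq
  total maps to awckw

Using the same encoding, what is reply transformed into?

In turkey: t→a is +7, u→c is +8, r→a is +9, k→u is +10 — the shift increases by 1 each position. Letter i (0-indexed) is shifted by i+7, so successive shifts are 7, 8, 9, ….
On reply: r+7=y, e+8=m, p+9=y, l+10=v, y+11=j.

ymyvj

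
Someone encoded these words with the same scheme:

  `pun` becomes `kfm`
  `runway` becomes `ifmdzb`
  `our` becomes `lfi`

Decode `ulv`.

Each pair mirrors across the alphabet (p↔k, u↔f, n↔m): positions sum to 25. Each letter is replaced by its mirror in the alphabet: a↔z, b↔y, c↔x, and so on (the Atbash cipher).
Reversing it on ulv: u↔f, l↔o, v↔e.

foe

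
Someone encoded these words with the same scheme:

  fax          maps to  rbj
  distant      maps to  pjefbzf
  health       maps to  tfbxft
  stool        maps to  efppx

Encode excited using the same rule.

The shift depends on letter class: consonant f→r is +12, but vowel a→b is +1. Two shifts are in play — +1 for a/e/i/o/u, +12 for every other letter.
For excited: e(vowel)+1=f, x(cons)+12=j, c(cons)+12=o, i(vowel)+1=j, t(cons)+12=f, e(vowel)+1=f, d(cons)+12=p.

fjojffp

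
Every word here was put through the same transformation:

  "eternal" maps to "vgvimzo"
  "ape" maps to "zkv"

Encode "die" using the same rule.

Each pair mirrors across the alphabet (e↔v, t↔g, e↔v): positions sum to 25. Letters are reflected about the middle of the alphabet (position → 25−position): Atbash.
Applying it to die: d↔w, i↔r, e↔v.

wrv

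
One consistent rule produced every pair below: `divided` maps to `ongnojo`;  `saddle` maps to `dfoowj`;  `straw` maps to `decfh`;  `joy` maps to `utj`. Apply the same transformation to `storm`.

detcx

The shift depends on letter class: consonant d→o is +11, but vowel i→n is +5. Two shifts are in play — +5 for a/e/i/o/u, +11 for every other letter.
For storm: s(cons)+11=d, t(cons)+11=e, o(vowel)+5=t, r(cons)+11=c, m(cons)+11=x.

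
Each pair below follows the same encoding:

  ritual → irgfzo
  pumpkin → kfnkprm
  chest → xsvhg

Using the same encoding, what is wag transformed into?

dzt

Each pair mirrors across the alphabet (r↔i, i↔r, t↔g): positions sum to 25. This is the alphabet-reversal cipher (Atbash): a becomes z, b becomes y, etc.
Applying it to wag: w↔d, a↔z, g↔t.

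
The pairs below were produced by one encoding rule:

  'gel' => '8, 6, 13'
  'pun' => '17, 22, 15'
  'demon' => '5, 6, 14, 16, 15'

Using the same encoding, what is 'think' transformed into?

21, 9, 10, 15, 12

g is letter #7 and maps to 8: an offset of 1. Each letter is replaced by its alphabet position (a=1..z=26) + 1.
Applying it to think: t=20→21, h=8→9, i=9→10, n=14→15, k=11→12.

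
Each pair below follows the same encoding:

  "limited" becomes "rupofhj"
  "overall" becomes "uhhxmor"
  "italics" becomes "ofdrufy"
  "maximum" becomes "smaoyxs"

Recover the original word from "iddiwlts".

cracking

It's a Vigenère-style cipher with numeric key [6,12,3]: position i shifts by key[i mod 3].
Decoding iddiwlts: i−6=c, d−12=r, d−3=a, i−6=c, w−12=k, l−3=i, t−6=n, s−12=g.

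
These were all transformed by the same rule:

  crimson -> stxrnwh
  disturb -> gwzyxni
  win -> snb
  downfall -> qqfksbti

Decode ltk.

fog

The output letters match the input read backwards, each shifted +5: crimson reversed is nosmirc. The word is reversed, then every letter is shifted forward by 5.
Decoding ltk: shift back: l−5=g, t−5=o, k−5=f → gof; then reverse → fog.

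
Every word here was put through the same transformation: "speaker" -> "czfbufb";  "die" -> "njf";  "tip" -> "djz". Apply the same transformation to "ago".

The rule splits by letter class: vowels +1, consonants +10.
Applying it to ago: a(vowel)+1=b, g(cons)+10=q, o(vowel)+1=p.

bqp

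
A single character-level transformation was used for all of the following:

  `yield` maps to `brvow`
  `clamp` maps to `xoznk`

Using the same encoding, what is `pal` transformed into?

Each pair mirrors across the alphabet (y↔b, i↔r, e↔v): positions sum to 25. This is the alphabet-reversal cipher (Atbash): a becomes z, b becomes y, etc.
On pal: p↔k, a↔z, l↔o.

kzo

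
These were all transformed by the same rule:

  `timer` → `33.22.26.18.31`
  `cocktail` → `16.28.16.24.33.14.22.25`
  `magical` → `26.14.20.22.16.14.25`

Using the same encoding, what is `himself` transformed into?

21.22.26.32.18.25.19

t is letter #20 and maps to 33: an offset of 13. The number is (letter's place in the alphabet, a=1) + 13.
For himself: h=8→21, i=9→22, m=13→26, s=19→32, e=5→18, l=12→25, f=6→19.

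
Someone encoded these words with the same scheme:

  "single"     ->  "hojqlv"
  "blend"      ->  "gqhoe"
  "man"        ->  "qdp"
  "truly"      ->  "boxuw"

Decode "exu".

Read the word backwards and shift each letter +3.
Reversing it on exu: shift back: e−3=b, x−3=u, u−3=r → bur; then reverse → rub.

rub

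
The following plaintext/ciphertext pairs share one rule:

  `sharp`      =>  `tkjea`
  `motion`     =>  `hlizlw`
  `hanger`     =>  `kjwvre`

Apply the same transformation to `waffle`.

bjggsr

Each letter's alphabet position (a=0..z=25) is mapped through 15·x+9 mod 26 — an affine cipher.
On waffle: w(22)→15·22+9≡1=b; a(0)→15·0+9≡9=j; f(5)→15·5+9≡6=g; f(5)→15·5+9≡6=g; l(11)→15·11+9≡18=s; e(4)→15·4+9≡17=r (all mod 26).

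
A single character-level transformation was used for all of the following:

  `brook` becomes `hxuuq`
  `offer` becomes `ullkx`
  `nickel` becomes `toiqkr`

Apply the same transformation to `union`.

atout

Compare letters: b→h is +6, r→x is +6, o→u is +6 — a constant shift. Every letter moves 6 places later in the alphabet, wrapping around z→a.
On union: u+6=a, n+6=t, i+6=o, o+6=u, n+6=t.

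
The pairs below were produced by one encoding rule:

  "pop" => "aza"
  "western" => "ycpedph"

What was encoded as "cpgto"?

The output letters match the input read backwards, each shifted +11: pop reversed is pop. The word is reversed, then every letter is shifted forward by 11.
Reversing it on cpgto: shift back: c−11=r, p−11=e, g−11=v, t−11=i, o−11=d → revid; then reverse → diver.

diver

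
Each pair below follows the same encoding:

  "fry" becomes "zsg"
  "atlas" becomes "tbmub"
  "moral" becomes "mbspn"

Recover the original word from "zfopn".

The output letters match the input read backwards, each shifted +1: fry reversed is yrf. The word is reversed, then every letter is shifted forward by 1.
Reversing it on zfopn: shift back: z−1=y, f−1=e, o−1=n, p−1=o, n−1=m → yenom; then reverse → money.

money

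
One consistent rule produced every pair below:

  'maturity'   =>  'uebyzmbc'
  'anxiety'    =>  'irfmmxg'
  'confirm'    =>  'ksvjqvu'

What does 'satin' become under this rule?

aebmv

A repeating key of period 2 is used — shifts +8, +4 over and over.
Applying it to satin: s+8=a, a+4=e, t+8=b, i+4=m, n+8=v.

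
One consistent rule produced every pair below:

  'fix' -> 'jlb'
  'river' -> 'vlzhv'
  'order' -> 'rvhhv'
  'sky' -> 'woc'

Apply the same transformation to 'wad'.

adh

The shift depends on letter class: consonant f→j is +4, but vowel i→l is +3. The rule splits by letter class: vowels +3, consonants +4.
On wad: w(cons)+4=a, a(vowel)+3=d, d(cons)+4=h.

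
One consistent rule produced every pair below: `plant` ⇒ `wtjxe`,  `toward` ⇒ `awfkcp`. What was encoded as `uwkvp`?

In plant: p→w is +7, l→t is +8, a→j is +9, n→x is +10 — the shift increases by 1 each position. Each letter shifts forward by (position + 7), i.e. 7, 8, 9, … — the shift grows by one for each successive letter.
Undoing it on uwkvp: u−7=n, w−8=o, k−9=b, v−10=l, p−11=e.

noble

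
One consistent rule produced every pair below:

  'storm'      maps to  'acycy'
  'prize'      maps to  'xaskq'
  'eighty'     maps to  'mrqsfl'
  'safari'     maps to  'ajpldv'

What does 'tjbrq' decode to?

In storm: s→a is +8, t→c is +9, o→y is +10, r→c is +11 — the shift increases by 1 each position. Each letter shifts forward by (position + 8), i.e. 8, 9, 10, … — the shift grows by one for each successive letter.
Undoing it on tjbrq: t−8=l, j−9=a, b−10=r, r−11=g, q−12=e.

large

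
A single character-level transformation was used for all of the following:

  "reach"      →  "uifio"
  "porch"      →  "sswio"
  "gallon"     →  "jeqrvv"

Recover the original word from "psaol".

In reach: r→u is +3, e→i is +4, a→f is +5, c→i is +6 — the shift increases by 1 each position. Each letter shifts forward by (position + 3), i.e. 3, 4, 5, … — the shift grows by one for each successive letter.
Reversing it on psaol: p−3=m, s−4=o, a−5=v, o−6=i, l−7=e.

movie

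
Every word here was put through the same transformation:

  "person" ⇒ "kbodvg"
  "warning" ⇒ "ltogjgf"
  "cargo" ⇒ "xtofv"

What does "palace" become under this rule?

p(15)→k(10) and e(4)→b(1) fit y≡15x+19 (mod 26); the inverse of 15 mod 26 is 7. Treating letters as 0–25, the rule is x ↦ 15x + 19 (mod 26).
For palace: p(15)→15·15+19≡10=k; a(0)→15·0+19≡19=t; l(11)→15·11+19≡2=c; a(0)→15·0+19≡19=t; c(2)→15·2+19≡23=x; e(4)→15·4+19≡1=b (all mod 26).

ktctxb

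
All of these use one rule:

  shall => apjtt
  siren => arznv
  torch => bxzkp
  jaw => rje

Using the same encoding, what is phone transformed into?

The shift depends on letter class: consonant s→a is +8, but vowel a→j is +9. Two shifts are in play — +9 for a/e/i/o/u, +8 for every other letter.
On phone: p(cons)+8=x, h(cons)+8=p, o(vowel)+9=x, n(cons)+8=v, e(vowel)+9=n.

xpxvn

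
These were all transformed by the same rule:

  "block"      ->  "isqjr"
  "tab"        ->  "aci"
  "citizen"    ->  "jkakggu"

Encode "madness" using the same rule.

The shift depends on letter class: consonant b→i is +7, but vowel o→q is +2. Two shifts are in play — +2 for a/e/i/o/u, +7 for every other letter.
For madness: m(cons)+7=t, a(vowel)+2=c, d(cons)+7=k, n(cons)+7=u, e(vowel)+2=g, s(cons)+7=z, s(cons)+7=z.

tckugzz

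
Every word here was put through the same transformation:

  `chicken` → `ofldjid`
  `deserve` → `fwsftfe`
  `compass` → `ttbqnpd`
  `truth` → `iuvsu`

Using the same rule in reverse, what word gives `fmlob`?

ankle

The output letters match the input read backwards, each shifted +1: chicken reversed is nekcihc. Read the word backwards and shift each letter +1.
Reversing it on fmlob: shift back: f−1=e, m−1=l, l−1=k, o−1=n, b−1=a → elkna; then reverse → ankle.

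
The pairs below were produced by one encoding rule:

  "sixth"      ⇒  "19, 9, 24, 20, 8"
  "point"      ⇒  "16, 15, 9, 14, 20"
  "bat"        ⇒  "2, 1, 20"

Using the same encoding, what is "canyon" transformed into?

s is letter #19 and maps to 19: an offset of 0. Letters become their 1-indexed alphabet positions: a=1 … z=26.
On canyon: c=3→3, a=1→1, n=14→14, y=25→25, o=15→15, n=14→14.

3, 1, 14, 25, 15, 14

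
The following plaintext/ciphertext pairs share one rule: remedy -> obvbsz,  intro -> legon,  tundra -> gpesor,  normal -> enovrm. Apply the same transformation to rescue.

obxjpb

r(17)→o(14) and e(4)→b(1) fit y≡9x+17 (mod 26); the inverse of 9 mod 26 is 3. Treating letters as 0–25, the rule is x ↦ 9x + 17 (mod 26).
On rescue: r(17)→9·17+17≡14=o; e(4)→9·4+17≡1=b; s(18)→9·18+17≡23=x; c(2)→9·2+17≡9=j; u(20)→9·20+17≡15=p; e(4)→9·4+17≡1=b (all mod 26).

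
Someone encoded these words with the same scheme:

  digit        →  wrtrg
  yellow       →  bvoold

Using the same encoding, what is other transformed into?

Each pair mirrors across the alphabet (d↔w, i↔r, g↔t): positions sum to 25. Letters are reflected about the middle of the alphabet (position → 25−position): Atbash.
Applying it to other: o↔l, t↔g, h↔s, e↔v, r↔i.

lgsvi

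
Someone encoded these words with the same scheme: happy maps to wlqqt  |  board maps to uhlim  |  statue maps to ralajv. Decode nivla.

Each letter's alphabet position (a=0..z=25) is mapped through 9·x+11 mod 26 — an affine cipher.
Undoing it on nivla: n(13)→3·(13−11)≡6=g; i(8)→3·(8−11)≡17=r; v(21)→3·(21−11)≡4=e; l(11)→3·(11−11)≡0=a; a(0)→3·(0−11)≡19=t (all mod 26).

great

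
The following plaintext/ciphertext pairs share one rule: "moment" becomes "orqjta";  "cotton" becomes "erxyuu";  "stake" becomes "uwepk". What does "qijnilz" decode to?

officer

Each letter shifts forward by (position + 2), i.e. 2, 3, 4, … — the shift grows by one for each successive letter.
Decoding qijnilz: q−2=o, i−3=f, j−4=f, n−5=i, i−6=c, l−7=e, z−8=r.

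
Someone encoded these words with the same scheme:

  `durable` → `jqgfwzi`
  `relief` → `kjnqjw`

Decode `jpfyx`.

stake

The output letters match the input read backwards, each shifted +5: durable reversed is elbarud. The word is reversed, then every letter is shifted forward by 5.
Decoding jpfyx: shift back: j−5=e, p−5=k, f−5=a, y−5=t, x−5=s → ekats; then reverse → stake.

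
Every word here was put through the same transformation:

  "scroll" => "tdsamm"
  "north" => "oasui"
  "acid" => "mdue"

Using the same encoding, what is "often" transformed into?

aguqo

The shift depends on letter class: consonant s→t is +1, but vowel o→a is +12. Two shifts are in play — +12 for a/e/i/o/u, +1 for every other letter.
Applying it to often: o(vowel)+12=a, f(cons)+1=g, t(cons)+1=u, e(vowel)+12=q, n(cons)+1=o.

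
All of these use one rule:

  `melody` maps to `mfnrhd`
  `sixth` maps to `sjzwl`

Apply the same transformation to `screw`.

In melody: m→m is +0, e→f is +1, l→n is +2, o→r is +3 — the shift increases by 1 each position. The shift increases by 1 at each position, starting from +0: 0, 1, 2, ….
For screw: s+0=s, c+1=d, r+2=t, e+3=h, w+4=a.

sdtha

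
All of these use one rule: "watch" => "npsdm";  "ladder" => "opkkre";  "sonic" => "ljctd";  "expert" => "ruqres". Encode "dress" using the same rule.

kerll

w(22)→n(13) and a(0)→p(15) fit y≡7x+15 (mod 26); the inverse of 7 mod 26 is 15. Each letter's alphabet position (a=0..z=25) is mapped through 7·x+15 mod 26 — an affine cipher.
On dress: d(3)→7·3+15≡10=k; r(17)→7·17+15≡4=e; e(4)→7·4+15≡17=r; s(18)→7·18+15≡11=l; s(18)→7·18+15≡11=l (all mod 26).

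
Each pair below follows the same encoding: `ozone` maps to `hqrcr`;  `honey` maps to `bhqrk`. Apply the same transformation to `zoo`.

rrc

The output letters match the input read backwards, each shifted +3: ozone reversed is enozo. Read the word backwards and shift each letter +3.
For zoo: reverse → ooz; then shift: o+3=r, o+3=r, z+3=c.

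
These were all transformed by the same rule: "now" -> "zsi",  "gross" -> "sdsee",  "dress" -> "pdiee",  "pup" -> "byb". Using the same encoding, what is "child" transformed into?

The rule splits by letter class: vowels +4, consonants +12.
On child: c(cons)+12=o, h(cons)+12=t, i(vowel)+4=m, l(cons)+12=x, d(cons)+12=p.

otmxp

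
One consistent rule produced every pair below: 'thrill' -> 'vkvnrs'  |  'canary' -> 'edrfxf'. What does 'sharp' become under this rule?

ukewv

In thrill: t→v is +2, h→k is +3, r→v is +4, i→n is +5 — the shift increases by 1 each position. The shift increases by 1 at each position, starting from +2: 2, 3, 4, ….
For sharp: s+2=u, h+3=k, a+4=e, r+5=w, p+6=v.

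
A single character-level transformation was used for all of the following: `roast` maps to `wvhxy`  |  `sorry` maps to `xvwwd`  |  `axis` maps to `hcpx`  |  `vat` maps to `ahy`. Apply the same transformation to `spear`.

xulhw

The shift depends on letter class: consonant r→w is +5, but vowel o→v is +7. Vowels shift forward by 7 and consonants shift forward by 5.
Applying it to spear: s(cons)+5=x, p(cons)+5=u, e(vowel)+7=l, a(vowel)+7=h, r(cons)+5=w.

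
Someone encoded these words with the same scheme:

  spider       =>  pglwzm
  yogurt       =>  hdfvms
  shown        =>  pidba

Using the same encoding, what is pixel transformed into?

glezu

s(18)→p(15) and p(15)→g(6) fit y≡3x+13 (mod 26); the inverse of 3 mod 26 is 9. Each letter's alphabet position (a=0..z=25) is mapped through 3·x+13 mod 26 — an affine cipher.
Applying it to pixel: p(15)→3·15+13≡6=g; i(8)→3·8+13≡11=l; x(23)→3·23+13≡4=e; e(4)→3·4+13≡25=z; l(11)→3·11+13≡20=u (all mod 26).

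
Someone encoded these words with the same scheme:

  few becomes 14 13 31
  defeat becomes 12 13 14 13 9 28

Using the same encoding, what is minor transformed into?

21 17 22 23 26

f is letter #6 and maps to 14: an offset of 8. Letters become their 1-based position plus 8 (so a→9, b→10, …).
Applying it to minor: m=13→21, i=9→17, n=14→22, o=15→23, r=18→26.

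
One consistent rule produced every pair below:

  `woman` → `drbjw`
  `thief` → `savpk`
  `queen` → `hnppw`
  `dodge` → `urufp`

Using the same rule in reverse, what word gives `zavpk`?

chief

w(22)→d(3) and o(14)→r(17) fit y≡21x+9 (mod 26); the inverse of 21 mod 26 is 5. Each letter's alphabet position (a=0..z=25) is mapped through 21·x+9 mod 26 — an affine cipher.
Undoing it on zavpk: z(25)→5·(25−9)≡2=c; a(0)→5·(0−9)≡7=h; v(21)→5·(21−9)≡8=i; p(15)→5·(15−9)≡4=e; k(10)→5·(10−9)≡5=f (all mod 26).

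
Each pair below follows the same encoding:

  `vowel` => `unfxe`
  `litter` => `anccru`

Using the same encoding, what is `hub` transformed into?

kdq

The output letters match the input read backwards, each shifted +9: vowel reversed is lewov. The word is reversed, then every letter is shifted forward by 9.
On hub: reverse → buh; then shift: b+9=k, u+9=d, h+9=q.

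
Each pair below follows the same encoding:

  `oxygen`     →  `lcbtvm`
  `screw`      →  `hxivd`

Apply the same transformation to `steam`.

hgvzn

Each pair mirrors across the alphabet (o↔l, x↔c, y↔b): positions sum to 25. This is the alphabet-reversal cipher (Atbash): a becomes z, b becomes y, etc.
Applying it to steam: s↔h, t↔g, e↔v, a↔z, m↔n.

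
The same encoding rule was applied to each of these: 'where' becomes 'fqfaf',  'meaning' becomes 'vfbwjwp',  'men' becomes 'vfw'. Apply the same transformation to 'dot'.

mpc

Vowels shift forward by 1 and consonants shift forward by 9.
On dot: d(cons)+9=m, o(vowel)+1=p, t(cons)+9=c.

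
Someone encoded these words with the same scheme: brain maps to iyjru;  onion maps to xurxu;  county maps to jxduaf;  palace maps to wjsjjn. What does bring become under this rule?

The shift depends on letter class: consonant b→i is +7, but vowel a→j is +9. The rule splits by letter class: vowels +9, consonants +7.
On bring: b(cons)+7=i, r(cons)+7=y, i(vowel)+9=r, n(cons)+7=u, g(cons)+7=n.

iyrun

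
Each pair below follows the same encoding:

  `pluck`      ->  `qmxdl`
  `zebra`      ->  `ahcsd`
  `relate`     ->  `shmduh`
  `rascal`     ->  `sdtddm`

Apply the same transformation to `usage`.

The shift depends on letter class: consonant p→q is +1, but vowel u→x is +3. Vowels shift forward by 3 and consonants shift forward by 1.
For usage: u(vowel)+3=x, s(cons)+1=t, a(vowel)+3=d, g(cons)+1=h, e(vowel)+3=h.

xtdhh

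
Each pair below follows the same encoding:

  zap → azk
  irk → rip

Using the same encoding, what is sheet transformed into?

hsvvg

Each pair mirrors across the alphabet (z↔a, a↔z, p↔k): positions sum to 25. Letters are reflected about the middle of the alphabet (position → 25−position): Atbash.
For sheet: s↔h, h↔s, e↔v, e↔v, t↔g.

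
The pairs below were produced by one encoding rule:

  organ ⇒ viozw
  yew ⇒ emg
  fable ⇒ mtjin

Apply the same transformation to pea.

The word is reversed, then every letter is shifted forward by 8.
On pea: reverse → aep; then shift: a+8=i, e+8=m, p+8=x.

imx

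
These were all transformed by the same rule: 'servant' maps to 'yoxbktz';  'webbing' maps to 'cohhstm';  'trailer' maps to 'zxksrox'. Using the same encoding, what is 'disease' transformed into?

jsyokyo

The shift depends on letter class: consonant s→y is +6, but vowel e→o is +10. The rule splits by letter class: vowels +10, consonants +6.
On disease: d(cons)+6=j, i(vowel)+10=s, s(cons)+6=y, e(vowel)+10=o, a(vowel)+10=k, s(cons)+6=y, e(vowel)+10=o.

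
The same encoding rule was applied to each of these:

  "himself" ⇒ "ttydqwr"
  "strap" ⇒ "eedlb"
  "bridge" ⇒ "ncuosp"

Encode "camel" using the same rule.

Shifts by position in himself: pos 0: h→t (+12), pos 1: i→t (+11), pos 2: m→y (+12), pos 3: s→d (+11) — repeating every 2. The shifts repeat in a cycle of length 2: positions 0,1,… shift by +12, +11, then the pattern repeats.
Applying it to camel: c+12=o, a+11=l, m+12=y, e+11=p, l+12=x.

olypx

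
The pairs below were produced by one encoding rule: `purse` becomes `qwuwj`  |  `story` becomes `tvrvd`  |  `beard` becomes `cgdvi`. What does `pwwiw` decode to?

outer

In purse: p→q is +1, u→w is +2, r→u is +3, s→w is +4 — the shift increases by 1 each position. The shift increases by 1 at each position, starting from +1: 1, 2, 3, ….
Decoding pwwiw: p−1=o, w−2=u, w−3=t, i−4=e, w−5=r.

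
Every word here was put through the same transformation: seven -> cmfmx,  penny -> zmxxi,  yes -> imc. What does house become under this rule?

The shift depends on letter class: consonant s→c is +10, but vowel e→m is +8. Vowels shift forward by 8 and consonants shift forward by 10.
For house: h(cons)+10=r, o(vowel)+8=w, u(vowel)+8=c, s(cons)+10=c, e(vowel)+8=m.

rwccm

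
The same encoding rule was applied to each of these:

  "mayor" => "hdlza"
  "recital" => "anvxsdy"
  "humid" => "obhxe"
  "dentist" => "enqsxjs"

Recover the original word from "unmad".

zebra

m(12)→h(7) and a(0)→d(3) fit y≡9x+3 (mod 26); the inverse of 9 mod 26 is 3. Treating letters as 0–25, the rule is x ↦ 9x + 3 (mod 26).
Undoing it on unmad: u(20)→3·(20−3)≡25=z; n(13)→3·(13−3)≡4=e; m(12)→3·(12−3)≡1=b; a(0)→3·(0−3)≡17=r; d(3)→3·(3−3)≡0=a (all mod 26).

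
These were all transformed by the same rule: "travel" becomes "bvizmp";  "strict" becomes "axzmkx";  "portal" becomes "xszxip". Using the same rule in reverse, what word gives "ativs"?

Shifts by position in travel: pos 0: t→b (+8), pos 1: r→v (+4), pos 2: a→i (+8), pos 3: v→z (+4) — repeating every 2. It's a Vigenère-style cipher with numeric key [8,4]: position i shifts by key[i mod 2].
Decoding ativs: a−8=s, t−4=p, i−8=a, v−4=r, s−8=k.

spark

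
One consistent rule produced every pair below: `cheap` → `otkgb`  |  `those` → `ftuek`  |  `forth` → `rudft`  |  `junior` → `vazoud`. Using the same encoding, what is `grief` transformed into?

Two shifts are in play — +6 for a/e/i/o/u, +12 for every other letter.
Applying it to grief: g(cons)+12=s, r(cons)+12=d, i(vowel)+6=o, e(vowel)+6=k, f(cons)+12=r.

sdokr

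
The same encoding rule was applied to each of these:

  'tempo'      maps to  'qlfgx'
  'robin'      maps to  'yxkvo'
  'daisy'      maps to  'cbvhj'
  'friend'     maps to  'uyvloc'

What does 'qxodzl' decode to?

t(19)→q(16) and e(4)→l(11) fit y≡9x+1 (mod 26); the inverse of 9 mod 26 is 3. Treating letters as 0–25, the rule is x ↦ 9x + 1 (mod 26).
Reversing it on qxodzl: q(16)→3·(16−1)≡19=t; x(23)→3·(23−1)≡14=o; o(14)→3·(14−1)≡13=n; d(3)→3·(3−1)≡6=g; z(25)→3·(25−1)≡20=u; l(11)→3·(11−1)≡4=e (all mod 26).

tongue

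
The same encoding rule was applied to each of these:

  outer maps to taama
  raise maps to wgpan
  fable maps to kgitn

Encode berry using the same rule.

The shift increases by 1 at each position, starting from +5: 5, 6, 7, ….
For berry: b+5=g, e+6=k, r+7=y, r+8=z, y+9=h.

gkyzh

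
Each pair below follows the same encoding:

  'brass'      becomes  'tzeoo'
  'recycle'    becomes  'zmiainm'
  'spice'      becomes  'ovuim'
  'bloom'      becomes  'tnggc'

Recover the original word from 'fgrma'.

This is an affine cipher: with a=0,…,z=25, each position x becomes (15x+4) mod 26.
Decoding fgrma: f(5)→7·(5−4)≡7=h; g(6)→7·(6−4)≡14=o; r(17)→7·(17−4)≡13=n; m(12)→7·(12−4)≡4=e; a(0)→7·(0−4)≡24=y (all mod 26).

honey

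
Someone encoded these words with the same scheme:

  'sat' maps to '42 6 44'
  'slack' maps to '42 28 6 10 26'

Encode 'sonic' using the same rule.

42 34 32 22 10

With a=1..z=26, the number is 2·pos + 4.
On sonic: s=19→42, o=15→34, n=14→32, i=9→22, c=3→10.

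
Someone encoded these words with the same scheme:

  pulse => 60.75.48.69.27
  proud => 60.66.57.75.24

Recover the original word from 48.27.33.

leg

p(#16)→60 and u(#21)→75: differences scale by 3, so n = 3·pos + 12. The formula is n = 3×(alphabet index, a=1) + 12.
Undoing it on 48.27.33: 48→(48−12)÷3=12=l, 27→(27−12)÷3=5=e, 33→(33−12)÷3=7=g.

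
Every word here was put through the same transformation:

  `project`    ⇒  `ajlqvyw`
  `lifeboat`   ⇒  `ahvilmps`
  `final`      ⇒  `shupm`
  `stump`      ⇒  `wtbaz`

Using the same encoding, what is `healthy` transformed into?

foashlo

The output letters match the input read backwards, each shifted +7: project reversed is tcejorp. Read the word backwards and shift each letter +7.
For healthy: reverse → yhtlaeh; then shift: y+7=f, h+7=o, t+7=a, l+7=s, a+7=h, e+7=l, h+7=o.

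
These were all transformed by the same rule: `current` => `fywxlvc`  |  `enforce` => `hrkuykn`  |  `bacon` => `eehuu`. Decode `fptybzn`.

closure

In current: c→f is +3, u→y is +4, r→w is +5, r→x is +6 — the shift increases by 1 each position. The shift increases by 1 at each position, starting from +3: 3, 4, 5, ….
Reversing it on fptybzn: f−3=c, p−4=l, t−5=o, y−6=s, b−7=u, z−8=r, n−9=e.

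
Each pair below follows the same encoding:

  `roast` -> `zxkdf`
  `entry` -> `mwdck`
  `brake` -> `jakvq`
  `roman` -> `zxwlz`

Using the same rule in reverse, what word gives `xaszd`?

prior

In roast: r→z is +8, o→x is +9, a→k is +10, s→d is +11 — the shift increases by 1 each position. Letter i (0-indexed) is shifted by i+8, so successive shifts are 8, 9, 10, ….
Reversing it on xaszd: x−8=p, a−9=r, s−10=i, z−11=o, d−12=r.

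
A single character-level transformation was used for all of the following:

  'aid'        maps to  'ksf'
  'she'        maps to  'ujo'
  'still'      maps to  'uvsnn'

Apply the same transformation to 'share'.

ujkto

The shift depends on letter class: consonant d→f is +2, but vowel a→k is +10. Vowels shift forward by 10 and consonants shift forward by 2.
Applying it to share: s(cons)+2=u, h(cons)+2=j, a(vowel)+10=k, r(cons)+2=t, e(vowel)+10=o.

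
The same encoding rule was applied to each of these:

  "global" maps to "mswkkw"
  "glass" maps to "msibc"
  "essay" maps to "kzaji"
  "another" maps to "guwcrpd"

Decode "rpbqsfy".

lithium

In global: g→m is +6, l→s is +7, o→w is +8, b→k is +9 — the shift increases by 1 each position. The shift increases by 1 at each position, starting from +6: 6, 7, 8, ….
Reversing it on rpbqsfy: r−6=l, p−7=i, b−8=t, q−9=h, s−10=i, f−11=u, y−12=m.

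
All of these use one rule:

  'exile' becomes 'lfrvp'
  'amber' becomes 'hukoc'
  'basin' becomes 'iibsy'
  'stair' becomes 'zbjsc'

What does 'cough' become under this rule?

In exile: e→l is +7, x→f is +8, i→r is +9, l→v is +10 — the shift increases by 1 each position. Letter i (0-indexed) is shifted by i+7, so successive shifts are 7, 8, 9, ….
On cough: c+7=j, o+8=w, u+9=d, g+10=q, h+11=s.

jwdqs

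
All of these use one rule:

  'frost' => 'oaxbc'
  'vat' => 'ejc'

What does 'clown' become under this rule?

luxfw

This is a Caesar cipher with shift 9.
Applying it to clown: c+9=l, l+9=u, o+9=x, w+9=f, n+9=w.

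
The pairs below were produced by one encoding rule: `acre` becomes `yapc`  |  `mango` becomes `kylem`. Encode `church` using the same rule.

Compare letters: a→y is +24, c→a is +24, r→p is +24 — a constant shift. It's a constant shift of +24 (ROT24).
For church: c+24=a, h+24=f, u+24=s, r+24=p, c+24=a, h+24=f.

afspaf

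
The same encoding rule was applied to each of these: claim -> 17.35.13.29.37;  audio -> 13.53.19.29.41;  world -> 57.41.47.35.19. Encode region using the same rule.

47.21.25.29.41.39

c(#3)→17 and l(#12)→35: differences scale by 2, so n = 2·pos + 11. Each letter becomes 2×(its alphabet position, a=1..z=26) + 11.
For region: r=18→47, e=5→21, g=7→25, i=9→29, o=15→41, n=14→39.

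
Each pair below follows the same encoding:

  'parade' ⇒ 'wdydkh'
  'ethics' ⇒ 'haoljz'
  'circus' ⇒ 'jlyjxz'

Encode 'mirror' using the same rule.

tlyyry

The shift depends on letter class: consonant p→w is +7, but vowel a→d is +3. Two shifts are in play — +3 for a/e/i/o/u, +7 for every other letter.
On mirror: m(cons)+7=t, i(vowel)+3=l, r(cons)+7=y, r(cons)+7=y, o(vowel)+3=r, r(cons)+7=y.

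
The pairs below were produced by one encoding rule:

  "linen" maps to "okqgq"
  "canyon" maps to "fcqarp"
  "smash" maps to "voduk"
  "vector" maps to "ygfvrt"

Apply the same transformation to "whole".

zjrnh

Shifts by position in linen: pos 0: l→o (+3), pos 1: i→k (+2), pos 2: n→q (+3), pos 3: e→g (+2) — repeating every 2. The shifts repeat in a cycle of length 2: positions 0,1,… shift by +3, +2, then the pattern repeats.
On whole: w+3=z, h+2=j, o+3=r, l+2=n, e+3=h.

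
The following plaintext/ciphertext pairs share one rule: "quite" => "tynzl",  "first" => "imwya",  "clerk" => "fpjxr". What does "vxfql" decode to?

Each letter shifts forward by (position + 3), i.e. 3, 4, 5, … — the shift grows by one for each successive letter.
Undoing it on vxfql: v−3=s, x−4=t, f−5=a, q−6=k, l−7=e.

stake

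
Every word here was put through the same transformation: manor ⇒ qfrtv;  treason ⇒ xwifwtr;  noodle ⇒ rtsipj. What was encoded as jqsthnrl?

flooding

Shifts by position in manor: pos 0: m→q (+4), pos 1: a→f (+5), pos 2: n→r (+4), pos 3: o→t (+5) — repeating every 2. A repeating key of period 2 is used — shifts +4, +5 over and over.
Undoing it on jqsthnrl: j−4=f, q−5=l, s−4=o, t−5=o, h−4=d, n−5=i, r−4=n, l−5=g.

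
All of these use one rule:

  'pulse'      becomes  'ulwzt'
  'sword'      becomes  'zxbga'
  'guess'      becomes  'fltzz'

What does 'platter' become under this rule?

p(15)→u(20) and u(20)→l(11) fit y≡19x+21 (mod 26); the inverse of 19 mod 26 is 11. This is an affine cipher: with a=0,…,z=25, each position x becomes (19x+21) mod 26.
For platter: p(15)→19·15+21≡20=u; l(11)→19·11+21≡22=w; a(0)→19·0+21≡21=v; t(19)→19·19+21≡18=s; t(19)→19·19+21≡18=s; e(4)→19·4+21≡19=t; r(17)→19·17+21≡6=g (all mod 26).

uwvsstg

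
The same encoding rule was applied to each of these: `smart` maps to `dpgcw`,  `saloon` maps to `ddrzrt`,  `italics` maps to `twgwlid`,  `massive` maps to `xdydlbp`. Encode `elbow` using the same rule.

A repeating key of period 3 is used — shifts +11, +3, +6 over and over.
Applying it to elbow: e+11=p, l+3=o, b+6=h, o+11=z, w+3=z.

pohzz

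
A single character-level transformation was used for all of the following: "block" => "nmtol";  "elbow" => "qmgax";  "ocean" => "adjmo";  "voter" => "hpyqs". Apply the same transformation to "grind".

The shifts repeat in a cycle of length 3: positions 0,1,… shift by +12, +1, +5, then the pattern repeats.
Applying it to grind: g+12=s, r+1=s, i+5=n, n+12=z, d+1=e.

ssnze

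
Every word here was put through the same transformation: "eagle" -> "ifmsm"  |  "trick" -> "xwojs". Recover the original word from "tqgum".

In eagle: e→i is +4, a→f is +5, g→m is +6, l→s is +7 — the shift increases by 1 each position. Each letter shifts forward by (position + 4), i.e. 4, 5, 6, … — the shift grows by one for each successive letter.
Decoding tqgum: t−4=p, q−5=l, g−6=a, u−7=n, m−8=e.

plane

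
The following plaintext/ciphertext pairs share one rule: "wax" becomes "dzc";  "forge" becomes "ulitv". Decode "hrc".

This is the alphabet-reversal cipher (Atbash): a becomes z, b becomes y, etc.
Reversing it on hrc: h↔s, r↔i, c↔x.

six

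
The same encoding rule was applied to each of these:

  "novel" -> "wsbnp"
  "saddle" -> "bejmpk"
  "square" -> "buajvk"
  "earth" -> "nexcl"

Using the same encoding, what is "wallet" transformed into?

feruiz

Shifts by position in novel: pos 0: n→w (+9), pos 1: o→s (+4), pos 2: v→b (+6), pos 3: e→n (+9), pos 4: l→p (+4) — repeating every 3. It's a Vigenère-style cipher with numeric key [9,4,6]: position i shifts by key[i mod 3].
For wallet: w+9=f, a+4=e, l+6=r, l+9=u, e+4=i, t+6=z.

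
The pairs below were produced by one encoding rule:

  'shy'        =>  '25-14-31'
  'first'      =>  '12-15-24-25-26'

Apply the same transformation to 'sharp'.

s is letter #19 and maps to 25: an offset of 6. Letters become their 1-based position plus 6 (so a→7, b→8, …).
On sharp: s=19→25, h=8→14, a=1→7, r=18→24, p=16→22.

25-14-7-24-22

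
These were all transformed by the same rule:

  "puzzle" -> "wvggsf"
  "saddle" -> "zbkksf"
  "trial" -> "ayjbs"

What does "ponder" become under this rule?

wpukfy

Two shifts are in play — +1 for a/e/i/o/u, +7 for every other letter.
Applying it to ponder: p(cons)+7=w, o(vowel)+1=p, n(cons)+7=u, d(cons)+7=k, e(vowel)+1=f, r(cons)+7=y.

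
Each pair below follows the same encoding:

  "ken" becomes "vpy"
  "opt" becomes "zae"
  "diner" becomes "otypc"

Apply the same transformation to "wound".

hzfyo

It's a constant shift of +11 (ROT11).
Applying it to wound: w+11=h, o+11=z, u+11=f, n+11=y, d+11=o.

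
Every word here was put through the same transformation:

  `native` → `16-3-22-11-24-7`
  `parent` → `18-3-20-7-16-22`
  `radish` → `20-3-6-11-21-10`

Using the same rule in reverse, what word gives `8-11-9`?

Letters become their 1-based position plus 2 (so a→3, b→4, …).
Reversing it on 8-11-9: 8→(8−2)÷1=6=f, 11→(11−2)÷1=9=i, 9→(9−2)÷1=7=g.

fig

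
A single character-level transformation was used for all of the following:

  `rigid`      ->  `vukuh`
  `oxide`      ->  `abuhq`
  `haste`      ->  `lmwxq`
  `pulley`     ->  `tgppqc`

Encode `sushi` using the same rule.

The shift depends on letter class: consonant r→v is +4, but vowel i→u is +12. Two shifts are in play — +12 for a/e/i/o/u, +4 for every other letter.
For sushi: s(cons)+4=w, u(vowel)+12=g, s(cons)+4=w, h(cons)+4=l, i(vowel)+12=u.

wgwlu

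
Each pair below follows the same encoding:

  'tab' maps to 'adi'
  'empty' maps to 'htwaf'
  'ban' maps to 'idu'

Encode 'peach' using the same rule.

The shift depends on letter class: consonant t→a is +7, but vowel a→d is +3. Vowels shift forward by 3 and consonants shift forward by 7.
On peach: p(cons)+7=w, e(vowel)+3=h, a(vowel)+3=d, c(cons)+7=j, h(cons)+7=o.

whdjo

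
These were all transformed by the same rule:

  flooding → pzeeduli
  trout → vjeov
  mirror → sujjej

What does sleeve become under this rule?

czwwhw

Treating letters as 0–25, the rule is x ↦ 19x + 24 (mod 26).
On sleeve: s(18)→19·18+24≡2=c; l(11)→19·11+24≡25=z; e(4)→19·4+24≡22=w; e(4)→19·4+24≡22=w; v(21)→19·21+24≡7=h; e(4)→19·4+24≡22=w (all mod 26).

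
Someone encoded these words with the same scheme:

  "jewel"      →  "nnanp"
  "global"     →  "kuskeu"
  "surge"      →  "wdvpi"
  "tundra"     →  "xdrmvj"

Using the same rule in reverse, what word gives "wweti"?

snake

Shifts by position in jewel: pos 0: j→n (+4), pos 1: e→n (+9), pos 2: w→a (+4), pos 3: e→n (+9) — repeating every 2. The shifts repeat in a cycle of length 2: positions 0,1,… shift by +4, +9, then the pattern repeats.
Undoing it on wweti: w−4=s, w−9=n, e−4=a, t−9=k, i−4=e.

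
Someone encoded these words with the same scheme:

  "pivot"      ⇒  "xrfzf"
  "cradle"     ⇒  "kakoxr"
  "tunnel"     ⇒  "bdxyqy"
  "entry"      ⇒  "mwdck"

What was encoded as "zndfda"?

In pivot: p→x is +8, i→r is +9, v→f is +10, o→z is +11 — the shift increases by 1 each position. The shift increases by 1 at each position, starting from +8: 8, 9, 10, ….
Undoing it on zndfda: z−8=r, n−9=e, d−10=t, f−11=u, d−12=r, a−13=n.

return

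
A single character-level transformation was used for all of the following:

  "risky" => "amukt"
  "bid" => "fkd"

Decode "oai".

gym

The output letters match the input read backwards, each shifted +2: risky reversed is yksir. Read the word backwards and shift each letter +2.
Decoding oai: shift back: o−2=m, a−2=y, i−2=g → myg; then reverse → gym.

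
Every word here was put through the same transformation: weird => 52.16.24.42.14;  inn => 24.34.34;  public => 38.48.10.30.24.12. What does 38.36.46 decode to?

pot

w(#23)→52 and e(#5)→16: differences scale by 2, so n = 2·pos + 6. The formula is n = 2×(alphabet index, a=1) + 6.
Undoing it on 38.36.46: 38→(38−6)÷2=16=p, 36→(36−6)÷2=15=o, 46→(46−6)÷2=20=t.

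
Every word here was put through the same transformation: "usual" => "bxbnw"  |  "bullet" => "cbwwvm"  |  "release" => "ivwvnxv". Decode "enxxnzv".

u(20)→b(1) and s(18)→x(23) fit y≡15x+13 (mod 26); the inverse of 15 mod 26 is 7. Each letter's alphabet position (a=0..z=25) is mapped through 15·x+13 mod 26 — an affine cipher.
Undoing it on enxxnzv: e(4)→7·(4−13)≡15=p; n(13)→7·(13−13)≡0=a; x(23)→7·(23−13)≡18=s; x(23)→7·(23−13)≡18=s; n(13)→7·(13−13)≡0=a; z(25)→7·(25−13)≡6=g; v(21)→7·(21−13)≡4=e (all mod 26).

passage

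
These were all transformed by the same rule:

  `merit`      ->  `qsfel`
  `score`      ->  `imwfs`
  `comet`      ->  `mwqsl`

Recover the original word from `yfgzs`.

m(12)→q(16) and e(4)→s(18) fit y≡3x+6 (mod 26); the inverse of 3 mod 26 is 9. Treating letters as 0–25, the rule is x ↦ 3x + 6 (mod 26).
Decoding yfgzs: y(24)→9·(24−6)≡6=g; f(5)→9·(5−6)≡17=r; g(6)→9·(6−6)≡0=a; z(25)→9·(25−6)≡15=p; s(18)→9·(18−6)≡4=e (all mod 26).

grape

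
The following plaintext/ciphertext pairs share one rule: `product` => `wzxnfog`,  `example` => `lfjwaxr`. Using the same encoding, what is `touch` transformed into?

In product: p→w is +7, r→z is +8, o→x is +9, d→n is +10 — the shift increases by 1 each position. The shift increases by 1 at each position, starting from +7: 7, 8, 9, ….
On touch: t+7=a, o+8=w, u+9=d, c+10=m, h+11=s.

awdms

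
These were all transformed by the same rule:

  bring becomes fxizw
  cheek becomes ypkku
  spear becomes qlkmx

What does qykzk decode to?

scene

b(1)→f(5) and r(17)→x(23) fit y≡19x+12 (mod 26); the inverse of 19 mod 26 is 11. Treating letters as 0–25, the rule is x ↦ 19x + 12 (mod 26).
Decoding qykzk: q(16)→11·(16−12)≡18=s; y(24)→11·(24−12)≡2=c; k(10)→11·(10−12)≡4=e; z(25)→11·(25−12)≡13=n; k(10)→11·(10−12)≡4=e (all mod 26).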